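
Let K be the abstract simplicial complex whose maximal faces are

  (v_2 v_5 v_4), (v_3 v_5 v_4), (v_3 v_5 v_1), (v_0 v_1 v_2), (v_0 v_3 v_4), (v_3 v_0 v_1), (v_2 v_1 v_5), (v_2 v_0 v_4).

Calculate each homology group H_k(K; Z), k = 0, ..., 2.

H_0 ≅ Z,  H_1 = 0,  H_2 ≅ Z.

We work with the vertex ordering v_0 < v_1 < v_2 < v_3 < v_4 < v_5. The simplices of K, each written with vertices in increasing order, are:

  0-simplices (6): [v_0], [v_1], [v_2], [v_3], [v_4], [v_5]
  1-simplices (12): [v_0,v_1], [v_0,v_2], [v_0,v_3], [v_0,v_4], [v_1,v_2], [v_1,v_3], [v_1,v_5], [v_2,v_4], [v_2,v_5], [v_3,v_4], [v_3,v_5], [v_4,v_5]
  2-simplices (8): [v_0,v_1,v_2], [v_0,v_1,v_3], [v_0,v_2,v_4], [v_0,v_3,v_4], [v_1,v_2,v_5], [v_1,v_3,v_5], [v_2,v_4,v_5], [v_3,v_4,v_5]

so the chain groups are C_0 ≅ Z^6, C_1 ≅ Z^12, C_2 ≅ Z^8.

The boundary map ∂_1: C_1 → C_0 maps an edge to its endpoints' difference, ∂[p,q] = q − p.
As a 6×12 matrix over Z this has rank 5, with invariant factors (1,1,1,1,1).

The boundary map ∂_2: C_2 → C_1 acts by ∂[p,q,r] = [q,r] − [p,r] + [p,q]. For instance
  ∂[v_1,v_3,v_5] = [v_3,v_5] − [v_1,v_5] + [v_1,v_3],
  ∂[v_1,v_2,v_5] = [v_2,v_5] − [v_1,v_5] + [v_1,v_2].
This gives a 12×8 integer matrix of rank 7; reducing to Smith normal form yields diagonal entries (1,1,1,1,1,1,1).

Computing H_k = (kernel of ∂_k) / (image of ∂_{k+1}):

  H_0: rank C_0 − rank ∂_1 = 6 − 5 = 1, and the invariant factors of ∂_1 are all 1, so H_0 ≅ Z.
  H_1: rank ker ∂_1 − rank ∂_2 = (12 − 5) − 7 = 0, and the invariant factors of ∂_2 are all 1, so H_1 ≅ 0.
  H_2: rank ker ∂_2 − rank ∂_3 = (8 − 7) − 0 = 1, and there is no ∂_3, so H_2 ≅ Z.

As a check, the Euler characteristic is 6 − 12 + 8 = 2, which agrees with 1 − 0 + 1 = 2.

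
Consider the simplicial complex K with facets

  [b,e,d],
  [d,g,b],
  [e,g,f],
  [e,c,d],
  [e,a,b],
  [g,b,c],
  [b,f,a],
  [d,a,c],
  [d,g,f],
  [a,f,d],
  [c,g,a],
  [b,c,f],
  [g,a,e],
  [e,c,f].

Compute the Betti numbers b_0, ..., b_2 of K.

Fix the vertex order a < b < c < d < e < f < g and write every simplex with vertices in increasing order. Then dim K = 2 and the simplices of K are:

  0-simplices (7): a, b, c, d, e, f, g
  1-simplices (21): ab, ac, ad, ae, af, ag, bc, bd, be, bf, bg, cd, ce, cf, cg, de, df, dg, ef, eg, fg
  2-simplices (14): abe, abf, acd, acg, adf, aeg, bcf, bcg, bde, bdg, cde, cef, dfg, efg

so the chain groups are C_0 ≅ Z^7, C_1 ≅ Z^21, C_2 ≅ Z^14.

The boundary map ∂_1: C_1 → C_0 sends each edge [p,q] (with p < q) to q − p.
The resulting 7×21 matrix has rank 6, and its Smith normal form has invariant factors (1,1,1,1,1,1).

The boundary map ∂_2: C_2 → C_1 sends each 2-simplex [p,q,r] to [q,r] − [p,r] + [p,q]. For instance
  ∂efg = fg − eg + ef,
  ∂cde = de − ce + cd.
As a 21×14 matrix over Z this has rank 13, with invariant factors (1,1,1,1,1,1,1,1,1,1,1,1,1).

Computing H_k = (kernel of ∂_k) / (image of ∂_{k+1}):

  H_0: rank C_0 − rank ∂_1 = 7 − 6 = 1, and the invariant factors of ∂_1 are all 1, so H_0 = Z.
  H_1: rank ker ∂_1 − rank ∂_2 = (21 − 6) − 13 = 2, and the invariant factors of ∂_2 are all 1, so H_1 = Z^2.
  H_2: rank ker ∂_2 − rank ∂_3 = (14 − 13) − 0 = 1, and there is no ∂_3, so H_2 = Z.

As a check, the Euler characteristic is 7 − 21 + 14 = 0, which agrees with 1 − 2 + 1 = 0.

Hence the Betti numbers are b_0 = 1, b_1 = 2, b_2 = 1.

b_0 = 1, b_1 = 2, b_2 = 1.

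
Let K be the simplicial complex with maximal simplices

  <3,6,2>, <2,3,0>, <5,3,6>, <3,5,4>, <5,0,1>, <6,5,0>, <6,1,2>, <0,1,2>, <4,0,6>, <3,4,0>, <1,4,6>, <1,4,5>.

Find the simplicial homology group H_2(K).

K has 7 vertices, 18 edges, 12 triangles.
rank ∂_2 = 12, rank ∂_3 = 0 ⇒ b_2 = 12 − 12 − 0 = 0. So H_2 ≅ 0.

H_2 ≅ 0.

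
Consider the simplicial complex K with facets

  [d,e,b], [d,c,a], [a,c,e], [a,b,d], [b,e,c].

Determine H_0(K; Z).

Order the vertices as a < b < c < d < e. Listing each simplex with vertices in this order, K has dimension 2 with simplices:

  0-simplices (5): a, b, c, d, e
  1-simplices (10): ab, ac, ad, ae, bc, bd, be, cd, ce, de
  2-simplices (5): abd, acd, ace, bce, bde

giving chain groups C_0 ≅ Z^5, C_1 ≅ Z^10, C_2 ≅ Z^5.

Boundary ∂_1: C_1 → C_0 sends each edge [p,q] (with p < q) to q − p. For instance
  ∂bc = c − b.
The resulting 5×10 matrix has rank 4, and its Smith normal form has invariant factors (1,1,1,1).

Boundary ∂_2: C_2 → C_1 acts by ∂[p,q,r] = [q,r] − [p,r] + [p,q]. For instance
  ∂abd = bd − ad + ab,
  ∂ace = ce − ae + ac.
This gives a 10×5 integer matrix of rank 5; reducing to Smith normal form yields diagonal entries (1,1,1,1,1).

Reading off H_k = ker ∂_k / im ∂_{k+1}:

  H_0: rank C_0 − rank ∂_1 = 5 − 4 = 1, and the invariant factors of ∂_1 are all 1, so H_0 ≅ Z.

(K is a triangulation of the Möbius band.)

H_0 = Z.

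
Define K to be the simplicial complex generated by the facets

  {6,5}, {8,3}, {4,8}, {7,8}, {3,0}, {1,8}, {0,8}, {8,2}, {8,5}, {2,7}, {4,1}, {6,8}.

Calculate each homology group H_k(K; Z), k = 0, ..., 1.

H_0 ≅ Z,  H_1 ≅ Z^4.

K has 9 vertices, 12 edges.
rank ∂_0 = 0, rank ∂_1 = 8 ⇒ b_0 = 9 − 0 − 8 = 1; all invariant factors of ∂_1 are 1 so no torsion. So H_0 = Z.
rank ∂_1 = 8, rank ∂_2 = 0 ⇒ b_1 = 12 − 8 − 0 = 4. So H_1 = Z^4.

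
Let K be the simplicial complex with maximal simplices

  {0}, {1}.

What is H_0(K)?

We work with the vertex ordering 0 < 1. The simplices of K, each written with vertices in increasing order, are:

  0-simplices (2): [0], [1]

giving chain groups C_0 ≅ Z^2.

Reading off H_k = ker ∂_k / im ∂_{k+1}:

  H_0: rank C_0 − rank ∂_1 = 2 − 0 = 2, and there is no ∂_1, so H_0 ≅ Z^2.

H_0 = Z^2.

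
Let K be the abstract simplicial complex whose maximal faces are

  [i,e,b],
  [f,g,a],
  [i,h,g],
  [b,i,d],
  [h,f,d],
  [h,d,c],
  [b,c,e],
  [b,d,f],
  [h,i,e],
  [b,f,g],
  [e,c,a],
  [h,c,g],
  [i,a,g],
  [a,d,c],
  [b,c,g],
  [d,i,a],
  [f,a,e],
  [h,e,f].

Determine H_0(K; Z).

H_0 = Z.

Take the total order a < b < c < d < e < f < g < h < i on the vertex set. Then K (dimension 2) consists of the simplices:

  0-simplices (9): a, b, c, d, e, f, g, h, i
  1-simplices (27): ac, ad, ae, af, ag, ai, bc, bd, be, bf, bg, bi, cd, ce, cg, ch, df, dh, di, ef, eh, ei, fg, fh, gh, gi, hi
  2-simplices (18): acd, ace, adi, aef, afg, agi, bce, bcg, bdf, bdi, bei, bfg, cdh, cgh, dfh, efh, ehi, ghi

Hence C_0 ≅ Z^9, C_1 ≅ Z^27, C_2 ≅ Z^18.

Boundary ∂_1: C_1 → C_0 sends each edge [p,q] (with p < q) to q − p. For instance
  ∂cg = g − c.
As a 9×27 matrix over Z this has rank 8, with invariant factors (1,1,1,1,1,1,1,1).

∂_2: C_2 → C_1 maps a triangle to the signed sum of its edges. For instance
  ∂bcg = cg − bg + bc,
  ∂bdi = di − bi + bd.
The 27×18 boundary matrix has rank 17 and Smith normal form diag(1,1,1,1,1,1,1,1,1,1,1,1,1,1,1,1,1).

Reading off H_k = ker ∂_k / im ∂_{k+1}:

  H_0: rank C_0 − rank ∂_1 = 9 − 8 = 1, and the invariant factors of ∂_1 are all 1, so H_0 ≅ Z.

(K is a triangulation of the torus T^2.)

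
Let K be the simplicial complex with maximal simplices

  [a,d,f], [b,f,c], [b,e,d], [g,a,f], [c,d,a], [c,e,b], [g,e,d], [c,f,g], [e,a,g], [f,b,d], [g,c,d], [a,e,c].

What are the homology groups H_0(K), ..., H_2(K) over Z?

Fix the vertex order a < b < c < d < e < f < g and write every simplex with vertices in increasing order. Then dim K = 2 and the simplices of K are:

  0-simplices (7): a, b, c, d, e, f, g
  1-simplices (18): ac, ad, ae, af, ag, bc, bd, be, bf, cd, ce, cf, cg, de, df, dg, eg, fg
  2-simplices (12): acd, ace, adf, aeg, afg, bce, bcf, bde, bdf, cdg, cfg, deg

Hence C_0 ≅ Z^7, C_1 ≅ Z^18, C_2 ≅ Z^12.

Boundary ∂_1: C_1 → C_0 sends each edge [p,q] (with p < q) to q − p. For instance
  ∂ce = e − c.
The 7×18 boundary matrix has rank 6 and Smith normal form diag(1,1,1,1,1,1).

The boundary map ∂_2: C_2 → C_1 acts by ∂[p,q,r] = [q,r] − [p,r] + [p,q]. For instance
  ∂acd = cd − ad + ac,
  ∂afg = fg − ag + af.
The resulting 18×12 matrix has rank 12, and its Smith normal form has invariant factors (1,1,1,1,1,1,1,1,1,1,1,2).

Reading off H_k = ker ∂_k / im ∂_{k+1}:

  H_0: rank C_0 − rank ∂_1 = 7 − 6 = 1, and the invariant factors of ∂_1 are all 1, so H_0 = Z.
  H_1: rank ker ∂_1 − rank ∂_2 = (18 − 6) − 12 = 0, and ∂_2 has invariant factor 2 > 1, so H_1 = Z/2Z.
  H_2: rank ker ∂_2 − rank ∂_3 = (12 − 12) − 0 = 0, and there is no ∂_3, so H_2 = 0.

H_0 = Z,  H_1 = Z/2Z,  H_2 = 0.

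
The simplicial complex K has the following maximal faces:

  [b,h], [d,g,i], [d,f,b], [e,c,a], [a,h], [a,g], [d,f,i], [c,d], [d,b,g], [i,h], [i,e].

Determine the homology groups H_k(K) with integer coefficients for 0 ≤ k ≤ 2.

We work with the vertex ordering a < b < c < d < e < f < g < h < i. The simplices of K, each written with vertices in increasing order, are:

  0-simplices (9): a, b, c, d, e, f, g, h, i
  1-simplices (17): ac, ae, ag, ah, bd, bf, bg, bh, cd, ce, df, dg, di, ei, fi, gi, hi
  2-simplices (5): ace, bdf, bdg, dfi, dgi

so the chain groups are C_0 ≅ Z^9, C_1 ≅ Z^17, C_2 ≅ Z^5.

∂_1: C_1 → C_0 sends each edge [p,q] (with p < q) to q − p. For instance
  ∂dg = g − d.
The 9×17 boundary matrix has rank 8 and Smith normal form diag(1,1,1,1,1,1,1,1).

∂_2: C_2 → C_1 sends each 2-simplex [p,q,r] to [q,r] − [p,r] + [p,q]. For instance
  ∂dfi = fi − di + df,
  ∂bdg = dg − bg + bd.
The 17×5 boundary matrix has rank 5 and Smith normal form diag(1,1,1,1,1).

From H_k ≅ ker(∂_k) / im(∂_{k+1}) we obtain:

  H_0: rank C_0 − rank ∂_1 = 9 − 8 = 1, and the invariant factors of ∂_1 are all 1, so H_0 ≅ Z.
  H_1: rank ker ∂_1 − rank ∂_2 = (17 − 8) − 5 = 4, and the invariant factors of ∂_2 are all 1, so H_1 ≅ Z^4.
  H_2: rank ker ∂_2 − rank ∂_3 = (5 − 5) − 0 = 0, and there is no ∂_3, so H_2 ≅ 0.

H_0 ≅ Z,  H_1 ≅ Z^4,  H_2 = 0.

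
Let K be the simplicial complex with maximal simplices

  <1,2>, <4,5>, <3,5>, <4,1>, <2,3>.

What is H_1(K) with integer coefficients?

Fix the vertex order 1 < 2 < 3 < 4 < 5 and write every simplex with vertices in increasing order. Then dim K = 1 and the simplices of K are:

  0-simplices (5): [1], [2], [3], [4], [5]
  1-simplices (5): [1,2], [1,4], [2,3], [3,5], [4,5]

so the chain groups are C_0 ≅ Z^5, C_1 ≅ Z^5.

Boundary ∂_1: C_1 → C_0 maps an edge to its endpoints' difference, ∂[p,q] = q − p. For instance
  ∂[1,2] = [2] − [1].
The resulting 5×5 matrix has rank 4, and its Smith normal form has invariant factors (1,1,1,1).

Reading off H_k = ker ∂_k / im ∂_{k+1}:

  H_1: rank ker ∂_1 − rank ∂_2 = (5 − 4) − 0 = 1, and there is no ∂_2, so H_1 = Z.

H_1 = Z.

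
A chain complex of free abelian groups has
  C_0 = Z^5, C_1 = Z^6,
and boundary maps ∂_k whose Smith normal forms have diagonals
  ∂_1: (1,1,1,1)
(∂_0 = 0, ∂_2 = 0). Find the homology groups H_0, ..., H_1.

H_0: b_0 = 5 − 0 − 4 = 1; torsion from ∂_1 factors > 1: none. So H_0 ≅ Z.
H_1: b_1 = 6 − 4 − 0 = 2; torsion from ∂_2 factors > 1: none. So H_1 ≅ Z^2.

H_0 ≅ Z,  H_1 ≅ Z^2.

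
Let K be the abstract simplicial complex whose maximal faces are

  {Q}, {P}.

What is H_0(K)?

H_0 = Z^2.

Take the total order P < Q on the vertex set. Then K (dimension 0) consists of the simplices:

  0-simplices (2): P, Q

so the chain groups are C_0 ≅ Z^2.

Now H_k = ker ∂_k / im ∂_{k+1}, so:

  H_0: rank C_0 − rank ∂_1 = 2 − 0 = 2, and there is no ∂_1, so H_0 = Z^2.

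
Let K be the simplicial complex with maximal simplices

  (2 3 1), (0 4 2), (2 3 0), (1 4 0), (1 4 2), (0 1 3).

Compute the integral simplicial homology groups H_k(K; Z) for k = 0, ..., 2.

Fix the vertex order 0 < 1 < 2 < 3 < 4 and write every simplex with vertices in increasing order. Then dim K = 2 and the simplices of K are:

  0-simplices (5): [0], [1], [2], [3], [4]
  1-simplices (9): [0,1], [0,2], [0,3], [0,4], [1,2], [1,3], [1,4], [2,3], [2,4]
  2-simplices (6): [0,1,3], [0,1,4], [0,2,3], [0,2,4], [1,2,3], [1,2,4]

so the chain groups are C_0 ≅ Z^5, C_1 ≅ Z^9, C_2 ≅ Z^6.

∂_1: C_1 → C_0 sends each edge [p,q] (with p < q) to q − p. For instance
  ∂[0,4] = [4] − [0].
This gives a 5×9 integer matrix of rank 4; reducing to Smith normal form yields diagonal entries (1,1,1,1).

The boundary map ∂_2: C_2 → C_1 sends each 2-simplex [p,q,r] to [q,r] − [p,r] + [p,q]. For instance
  ∂[1,2,3] = [2,3] − [1,3] + [1,2],
  ∂[1,2,4] = [2,4] − [1,4] + [1,2].
The resulting 9×6 matrix has rank 5, and its Smith normal form has invariant factors (1,1,1,1,1).

From H_k ≅ ker(∂_k) / im(∂_{k+1}) we obtain:

  H_0: rank C_0 − rank ∂_1 = 5 − 4 = 1, and the invariant factors of ∂_1 are all 1, so H_0 = Z.
  H_1: rank ker ∂_1 − rank ∂_2 = (9 − 4) − 5 = 0, and the invariant factors of ∂_2 are all 1, so H_1 = 0.
  H_2: rank ker ∂_2 − rank ∂_3 = (6 − 5) − 0 = 1, and there is no ∂_3, so H_2 = Z.

As a check, the Euler characteristic is 5 − 9 + 6 = 2, which agrees with 1 − 0 + 1 = 2.
(K is a triangulation of the 2-sphere S^2.)

H_0 ≅ Z,  H_1 = 0,  H_2 ≅ Z.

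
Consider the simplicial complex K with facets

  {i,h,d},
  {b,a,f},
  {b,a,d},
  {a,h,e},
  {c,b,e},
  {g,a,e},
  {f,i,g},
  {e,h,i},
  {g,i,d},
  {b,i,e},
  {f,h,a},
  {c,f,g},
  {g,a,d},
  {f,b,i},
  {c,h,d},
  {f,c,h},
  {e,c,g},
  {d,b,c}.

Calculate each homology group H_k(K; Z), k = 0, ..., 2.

Fix the vertex order a < b < c < d < e < f < g < h < i and write every simplex with vertices in increasing order. Then dim K = 2 and the simplices of K are:

  0-simplices (9): a, b, c, d, e, f, g, h, i
  1-simplices (27): ab, ad, ae, af, ag, ah, bc, bd, be, bf, bi, cd, ce, cf, cg, ch, dg, dh, di, eg, eh, ei, fg, fh, fi, gi, hi
  2-simplices (18): abd, abf, adg, aeg, aeh, afh, bcd, bce, bei, bfi, cdh, ceg, cfg, cfh, dgi, dhi, ehi, fgi

so the chain groups are C_0 ≅ Z^9, C_1 ≅ Z^27, C_2 ≅ Z^18.

∂_1: C_1 → C_0 is given by ∂[p,q] = [q] − [p].
As a 9×27 matrix over Z this has rank 8, with invariant factors (1,1,1,1,1,1,1,1).

The boundary map ∂_2: C_2 → C_1 acts by ∂[p,q,r] = [q,r] − [p,r] + [p,q]. For instance
  ∂abf = bf − af + ab,
  ∂aeh = eh − ah + ae.
As a 27×18 matrix over Z this has rank 17, with invariant factors (1,1,1,1,1,1,1,1,1,1,1,1,1,1,1,1,1).

Computing H_k = (kernel of ∂_k) / (image of ∂_{k+1}):

  H_0: rank C_0 − rank ∂_1 = 9 − 8 = 1, and the invariant factors of ∂_1 are all 1, so H_0 ≅ Z.
  H_1: rank ker ∂_1 − rank ∂_2 = (27 − 8) − 17 = 2, and the invariant factors of ∂_2 are all 1, so H_1 ≅ Z^2.
  H_2: rank ker ∂_2 − rank ∂_3 = (18 − 17) − 0 = 1, and there is no ∂_3, so H_2 ≅ Z.

As a check, the Euler characteristic is 9 − 27 + 18 = 0, which agrees with 1 − 2 + 1 = 0.

H_0 = Z,  H_1 = Z^2,  H_2 = Z.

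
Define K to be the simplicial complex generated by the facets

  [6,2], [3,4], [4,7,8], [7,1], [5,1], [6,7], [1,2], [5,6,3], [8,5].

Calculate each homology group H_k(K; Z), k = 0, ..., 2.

H_0 = Z,  H_1 = Z^4,  H_2 = 0.

Take the total order 1 < 2 < 3 < 4 < 5 < 6 < 7 < 8 on the vertex set. Then K (dimension 2) consists of the simplices:

  0-simplices (8): [1], [2], [3], [4], [5], [6], [7], [8]
  1-simplices (13): [1,2], [1,5], [1,7], [2,6], [3,4], [3,5], [3,6], [4,7], [4,8], [5,6], [5,8], [6,7], [7,8]
  2-simplices (2): [3,5,6], [4,7,8]

giving chain groups C_0 ≅ Z^8, C_1 ≅ Z^13, C_2 ≅ Z^2.

The boundary map ∂_1: C_1 → C_0 is given by ∂[p,q] = [q] − [p].
As a 8×13 matrix over Z this has rank 7, with invariant factors (1,1,1,1,1,1,1).

∂_2: C_2 → C_1 sends each 2-simplex [p,q,r] to [q,r] − [p,r] + [p,q]. For instance
  ∂[3,5,6] = [5,6] − [3,6] + [3,5],
  ∂[4,7,8] = [7,8] − [4,8] + [4,7].
The resulting 13×2 matrix has rank 2, and its Smith normal form has invariant factors (1,1).

Reading off H_k = ker ∂_k / im ∂_{k+1}:

  H_0: rank C_0 − rank ∂_1 = 8 − 7 = 1, and the invariant factors of ∂_1 are all 1, so H_0 = Z.
  H_1: rank ker ∂_1 − rank ∂_2 = (13 − 7) − 2 = 4, and the invariant factors of ∂_2 are all 1, so H_1 = Z^4.
  H_2: rank ker ∂_2 − rank ∂_3 = (2 − 2) − 0 = 0, and there is no ∂_3, so H_2 = 0.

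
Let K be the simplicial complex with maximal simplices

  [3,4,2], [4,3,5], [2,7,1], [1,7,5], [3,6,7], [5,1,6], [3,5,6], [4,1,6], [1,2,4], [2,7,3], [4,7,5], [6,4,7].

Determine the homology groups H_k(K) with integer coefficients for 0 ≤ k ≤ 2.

H_0 = Z,  H_1 = Z/2Z,  H_2 = 0.

We work with the vertex ordering 1 < 2 < 3 < 4 < 5 < 6 < 7. The simplices of K, each written with vertices in increasing order, are:

  0-simplices (7): [1], [2], [3], [4], [5], [6], [7]
  1-simplices (18): [1,2], [1,4], [1,5], [1,6], [1,7], [2,3], [2,4], [2,7], [3,4], [3,5], [3,6], [3,7], [4,5], [4,6], [4,7], [5,6], [5,7], [6,7]
  2-simplices (12): [1,2,4], [1,2,7], [1,4,6], [1,5,6], [1,5,7], [2,3,4], [2,3,7], [3,4,5], [3,5,6], [3,6,7], [4,5,7], [4,6,7]

so the chain groups are C_0 ≅ Z^7, C_1 ≅ Z^18, C_2 ≅ Z^12.

∂_1: C_1 → C_0 maps an edge to its endpoints' difference, ∂[p,q] = q − p. For instance
  ∂[1,5] = [5] − [1].
The resulting 7×18 matrix has rank 6, and its Smith normal form has invariant factors (1,1,1,1,1,1).

∂_2: C_2 → C_1 maps a triangle to the signed sum of its edges. For instance
  ∂[1,4,6] = [4,6] − [1,6] + [1,4],
  ∂[3,6,7] = [6,7] − [3,7] + [3,6].
This gives a 18×12 integer matrix of rank 12; reducing to Smith normal form yields diagonal entries (1,1,1,1,1,1,1,1,1,1,1,2).

From H_k ≅ ker(∂_k) / im(∂_{k+1}) we obtain:

  H_0: rank C_0 − rank ∂_1 = 7 − 6 = 1, and the invariant factors of ∂_1 are all 1, so H_0 = Z.
  H_1: rank ker ∂_1 − rank ∂_2 = (18 − 6) − 12 = 0, and ∂_2 has invariant factor 2 > 1, so H_1 = Z/2Z.
  H_2: rank ker ∂_2 − rank ∂_3 = (12 − 12) − 0 = 0, and there is no ∂_3, so H_2 = 0.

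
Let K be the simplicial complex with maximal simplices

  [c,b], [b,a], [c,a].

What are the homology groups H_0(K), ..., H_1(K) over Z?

H_0 ≅ Z,  H_1 ≅ Z.

Order the vertices as a < b < c. Listing each simplex with vertices in this order, K has dimension 1 with simplices:

  0-simplices (3): a, b, c
  1-simplices (3): ab, ac, bc

Hence C_0 ≅ Z^3, C_1 ≅ Z^3.

The boundary map ∂_1: C_1 → C_0 sends each edge [p,q] (with p < q) to q − p. For instance
  ∂bc = c − b.
The resulting 3×3 matrix has rank 2, and its Smith normal form has invariant factors (1,1).

Reading off H_k = ker ∂_k / im ∂_{k+1}:

  H_0: rank C_0 − rank ∂_1 = 3 − 2 = 1, and the invariant factors of ∂_1 are all 1, so H_0 = Z.
  H_1: rank ker ∂_1 − rank ∂_2 = (3 − 2) − 0 = 1, and there is no ∂_2, so H_1 = Z.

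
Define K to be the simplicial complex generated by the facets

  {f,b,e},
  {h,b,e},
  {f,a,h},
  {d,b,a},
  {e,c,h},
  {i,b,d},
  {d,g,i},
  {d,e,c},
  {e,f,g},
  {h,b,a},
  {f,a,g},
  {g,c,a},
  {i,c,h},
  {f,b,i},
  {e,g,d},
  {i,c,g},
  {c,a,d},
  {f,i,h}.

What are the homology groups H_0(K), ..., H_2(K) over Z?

K has 9 vertices, 27 edges, 18 triangles.
rank ∂_0 = 0, rank ∂_1 = 8 ⇒ b_0 = 9 − 0 − 8 = 1; all invariant factors of ∂_1 are 1 so no torsion. So H_0 ≅ Z.
rank ∂_1 = 8, rank ∂_2 = 18 ⇒ b_1 = 27 − 8 − 18 = 1; ∂_2 has invariant factor(s) [2] giving torsion. So H_1 ≅ Z ⊕ Z/2Z.
rank ∂_2 = 18, rank ∂_3 = 0 ⇒ b_2 = 18 − 18 − 0 = 0. So H_2 ≅ 0.

H_0 = Z,  H_1 = Z ⊕ Z/2Z,  H_2 = 0.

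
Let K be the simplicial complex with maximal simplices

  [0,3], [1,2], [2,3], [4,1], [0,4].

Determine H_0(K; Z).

H_0 ≅ Z.

Order the vertices as 0 < 1 < 2 < 3 < 4. Listing each simplex with vertices in this order, K has dimension 1 with simplices:

  0-simplices (5): [0], [1], [2], [3], [4]
  1-simplices (5): [0,3], [0,4], [1,2], [1,4], [2,3]

so the chain groups are C_0 ≅ Z^5, C_1 ≅ Z^5.

The boundary map ∂_1: C_1 → C_0 is given by ∂[p,q] = [q] − [p].
As a 5×5 matrix over Z this has rank 4, with invariant factors (1,1,1,1).

Computing H_k = (kernel of ∂_k) / (image of ∂_{k+1}):

  H_0: rank C_0 − rank ∂_1 = 5 − 4 = 1, and the invariant factors of ∂_1 are all 1, so H_0 ≅ Z.

(K is a triangulation of the circle S^1.)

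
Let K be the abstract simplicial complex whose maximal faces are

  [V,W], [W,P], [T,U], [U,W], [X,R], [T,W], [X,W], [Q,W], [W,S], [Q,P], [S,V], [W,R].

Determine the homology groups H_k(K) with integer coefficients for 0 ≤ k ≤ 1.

Order the vertices as P < Q < R < S < T < U < V < W < X. Listing each simplex with vertices in this order, K has dimension 1 with simplices:

  0-simplices (9): P, Q, R, S, T, U, V, W, X
  1-simplices (12): PQ, PW, QW, RW, RX, SV, SW, TU, TW, UW, VW, WX

giving chain groups C_0 ≅ Z^9, C_1 ≅ Z^12.

Boundary ∂_1: C_1 → C_0 is given by ∂[p,q] = [q] − [p]. For instance
  ∂WX = X − W.
This gives a 9×12 integer matrix of rank 8; reducing to Smith normal form yields diagonal entries (1,1,1,1,1,1,1,1).

From H_k ≅ ker(∂_k) / im(∂_{k+1}) we obtain:

  H_0: rank C_0 − rank ∂_1 = 9 − 8 = 1, and the invariant factors of ∂_1 are all 1, so H_0 ≅ Z.
  H_1: rank ker ∂_1 − rank ∂_2 = (12 − 8) − 0 = 4, and there is no ∂_2, so H_1 ≅ Z^4.

H_0 ≅ Z,  H_1 ≅ Z^4.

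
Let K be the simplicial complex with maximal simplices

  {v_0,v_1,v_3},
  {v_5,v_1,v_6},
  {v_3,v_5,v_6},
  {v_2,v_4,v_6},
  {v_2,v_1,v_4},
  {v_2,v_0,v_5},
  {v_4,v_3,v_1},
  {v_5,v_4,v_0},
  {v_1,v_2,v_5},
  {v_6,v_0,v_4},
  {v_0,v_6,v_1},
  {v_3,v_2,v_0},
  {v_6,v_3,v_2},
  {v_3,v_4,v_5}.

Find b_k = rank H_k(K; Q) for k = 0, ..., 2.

b_0 = 1, b_1 = 2, b_2 = 1.

We work with the vertex ordering v_0 < v_1 < v_2 < v_3 < v_4 < v_5 < v_6. The simplices of K, each written with vertices in increasing order, are:

  0-simplices (7): [v_0], [v_1], [v_2], [v_3], [v_4], [v_5], [v_6]
  1-simplices (21): (21 of them)
  2-simplices (14): (14 of them)

giving chain groups C_0 ≅ Z^7, C_1 ≅ Z^21, C_2 ≅ Z^14.

The boundary map ∂_1: C_1 → C_0 sends each edge [p,q] (with p < q) to q − p.
The resulting 7×21 matrix has rank 6, and its Smith normal form has invariant factors (1,1,1,1,1,1).

∂_2: C_2 → C_1 sends each 2-simplex [p,q,r] to [q,r] − [p,r] + [p,q]. For instance
  ∂[v_0,v_1,v_3] = [v_1,v_3] − [v_0,v_3] + [v_0,v_1],
  ∂[v_0,v_4,v_5] = [v_4,v_5] − [v_0,v_5] + [v_0,v_4].
The resulting 21×14 matrix has rank 13, and its Smith normal form has invariant factors (1,1,1,1,1,1,1,1,1,1,1,1,1).

From H_k ≅ ker(∂_k) / im(∂_{k+1}) we obtain:

  H_0: rank C_0 − rank ∂_1 = 7 − 6 = 1, and the invariant factors of ∂_1 are all 1, so H_0 = Z.
  H_1: rank ker ∂_1 − rank ∂_2 = (21 − 6) − 13 = 2, and the invariant factors of ∂_2 are all 1, so H_1 = Z^2.
  H_2: rank ker ∂_2 − rank ∂_3 = (14 − 13) − 0 = 1, and there is no ∂_3, so H_2 = Z.

As a check, the Euler characteristic is 7 − 21 + 14 = 0, which agrees with 1 − 2 + 1 = 0.

Hence the Betti numbers are b_0 = 1, b_1 = 2, b_2 = 1.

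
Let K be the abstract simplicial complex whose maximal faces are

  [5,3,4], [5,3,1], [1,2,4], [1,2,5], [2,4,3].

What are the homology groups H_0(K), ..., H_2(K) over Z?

H_0 ≅ Z,  H_1 ≅ Z,  H_2 = 0.

Order the vertices as 1 < 2 < 3 < 4 < 5. Listing each simplex with vertices in this order, K has dimension 2 with simplices:

  0-simplices (5): [1], [2], [3], [4], [5]
  1-simplices (10): [1,2], [1,3], [1,4], [1,5], [2,3], [2,4], [2,5], [3,4], [3,5], [4,5]
  2-simplices (5): [1,2,4], [1,2,5], [1,3,5], [2,3,4], [3,4,5]

so the chain groups are C_0 ≅ Z^5, C_1 ≅ Z^10, C_2 ≅ Z^5.

∂_1: C_1 → C_0 maps an edge to its endpoints' difference, ∂[p,q] = q − p.
The 5×10 boundary matrix has rank 4 and Smith normal form diag(1,1,1,1).

Boundary ∂_2: C_2 → C_1 maps a triangle to the signed sum of its edges. For instance
  ∂[3,4,5] = [4,5] − [3,5] + [3,4],
  ∂[1,2,4] = [2,4] − [1,4] + [1,2].
This gives a 10×5 integer matrix of rank 5; reducing to Smith normal form yields diagonal entries (1,1,1,1,1).

From H_k ≅ ker(∂_k) / im(∂_{k+1}) we obtain:

  H_0: rank C_0 − rank ∂_1 = 5 − 4 = 1, and the invariant factors of ∂_1 are all 1, so H_0 ≅ Z.
  H_1: rank ker ∂_1 − rank ∂_2 = (10 − 4) − 5 = 1, and the invariant factors of ∂_2 are all 1, so H_1 ≅ Z.
  H_2: rank ker ∂_2 − rank ∂_3 = (5 − 5) − 0 = 0, and there is no ∂_3, so H_2 ≅ 0.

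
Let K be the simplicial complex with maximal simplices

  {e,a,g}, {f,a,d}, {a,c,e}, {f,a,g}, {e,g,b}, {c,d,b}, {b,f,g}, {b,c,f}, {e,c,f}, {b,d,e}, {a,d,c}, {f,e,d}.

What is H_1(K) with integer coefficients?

H_1 = Z/2Z.

Take the total order a < b < c < d < e < f < g on the vertex set. Then K (dimension 2) consists of the simplices:

  0-simplices (7): a, b, c, d, e, f, g
  1-simplices (18): ac, ad, ae, af, ag, bc, bd, be, bf, bg, cd, ce, cf, de, df, ef, eg, fg
  2-simplices (12): acd, ace, adf, aeg, afg, bcd, bcf, bde, beg, bfg, cef, def

Hence C_0 ≅ Z^7, C_1 ≅ Z^18, C_2 ≅ Z^12.

∂_1: C_1 → C_0 is given by ∂[p,q] = [q] − [p].
This gives a 7×18 integer matrix of rank 6; reducing to Smith normal form yields diagonal entries (1,1,1,1,1,1).

The boundary map ∂_2: C_2 → C_1 sends each 2-simplex [p,q,r] to [q,r] − [p,r] + [p,q]. For instance
  ∂acd = cd − ad + ac,
  ∂bcd = cd − bd + bc.
The 18×12 boundary matrix has rank 12 and Smith normal form diag(1,1,1,1,1,1,1,1,1,1,1,2).

Computing H_k = (kernel of ∂_k) / (image of ∂_{k+1}):

  H_1: rank ker ∂_1 − rank ∂_2 = (18 − 6) − 12 = 0, and ∂_2 has invariant factor 2 > 1, so H_1 ≅ Z/2Z.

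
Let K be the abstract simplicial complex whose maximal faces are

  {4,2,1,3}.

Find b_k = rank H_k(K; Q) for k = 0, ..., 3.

b_0 = 1, b_1 = 0, b_2 = 0, b_3 = 0.

We work with the vertex ordering 1 < 2 < 3 < 4. The simplices of K, each written with vertices in increasing order, are:

  0-simplices (4): [1], [2], [3], [4]
  1-simplices (6): [1,2], [1,3], [1,4], [2,3], [2,4], [3,4]
  2-simplices (4): [1,2,3], [1,2,4], [1,3,4], [2,3,4]
  3-simplices (1): [1,2,3,4]

Hence C_0 ≅ Z^4, C_1 ≅ Z^6, C_2 ≅ Z^4, C_3 ≅ Z^1.

∂_1: C_1 → C_0 sends each edge [p,q] (with p < q) to q − p. For instance
  ∂[1,3] = [3] − [1].
As a 4×6 matrix over Z this has rank 3, with invariant factors (1,1,1).

∂_2: C_2 → C_1 maps a triangle to the signed sum of its edges. For instance
  ∂[2,3,4] = [3,4] − [2,4] + [2,3],
  ∂[1,2,4] = [2,4] − [1,4] + [1,2].
The 6×4 boundary matrix has rank 3 and Smith normal form diag(1,1,1).

Boundary ∂_3: C_3 → C_2 sends each 3-simplex σ to the alternating sum Σ_i (−1)^i (σ with its i-th vertex removed). For instance
  ∂[1,2,3,4] = [2,3,4] − [1,3,4] + [1,2,4] − [1,2,3].
This gives a 4×1 integer matrix of rank 1; reducing to Smith normal form yields diagonal entries (1).

Now H_k = ker ∂_k / im ∂_{k+1}, so:

  H_0: rank C_0 − rank ∂_1 = 4 − 3 = 1, and the invariant factors of ∂_1 are all 1, so H_0 ≅ Z.
  H_1: rank ker ∂_1 − rank ∂_2 = (6 − 3) − 3 = 0, and the invariant factors of ∂_2 are all 1, so H_1 ≅ 0.
  H_2: rank ker ∂_2 − rank ∂_3 = (4 − 3) − 1 = 0, and the invariant factors of ∂_3 are all 1, so H_2 ≅ 0.
  H_3: rank ker ∂_3 − rank ∂_4 = (1 − 1) − 0 = 0, and there is no ∂_4, so H_3 ≅ 0.

Hence the Betti numbers are b_0 = 1, b_1 = 0, b_2 = 0, b_3 = 0.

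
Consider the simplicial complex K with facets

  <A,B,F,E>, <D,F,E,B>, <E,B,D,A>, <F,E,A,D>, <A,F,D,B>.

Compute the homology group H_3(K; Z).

Fix the vertex order A < B < D < E < F and write every simplex with vertices in increasing order. Then dim K = 3 and the simplices of K are:

  0-simplices (5): A, B, D, E, F
  1-simplices (10): AB, AD, AE, AF, BD, BE, BF, DE, DF, EF
  2-simplices (10): ABD, ABE, ABF, ADE, ADF, AEF, BDE, BDF, BEF, DEF
  3-simplices (5): ABDE, ABDF, ABEF, ADEF, BDEF

so the chain groups are C_0 ≅ Z^5, C_1 ≅ Z^10, C_2 ≅ Z^10, C_3 ≅ Z^5.

∂_1: C_1 → C_0 sends each edge [p,q] (with p < q) to q − p. For instance
  ∂BD = D − B.
As a 5×10 matrix over Z this has rank 4, with invariant factors (1,1,1,1).

Boundary ∂_2: C_2 → C_1 sends each 2-simplex [p,q,r] to [q,r] − [p,r] + [p,q]. For instance
  ∂BDF = DF − BF + BD,
  ∂DEF = EF − DF + DE.
This gives a 10×10 integer matrix of rank 6; reducing to Smith normal form yields diagonal entries (1,1,1,1,1,1).

∂_3: C_3 → C_2 sends each 3-simplex σ to the alternating sum Σ_i (−1)^i (σ with its i-th vertex removed). For instance
  ∂BDEF = DEF − BEF + BDF − BDE,
  ∂ABEF = BEF − AEF + ABF − ABE.
This gives a 10×5 integer matrix of rank 4; reducing to Smith normal form yields diagonal entries (1,1,1,1).

Computing H_k = (kernel of ∂_k) / (image of ∂_{k+1}):

  H_3: rank ker ∂_3 − rank ∂_4 = (5 − 4) − 0 = 1, and there is no ∂_4, so H_3 ≅ Z.

H_3 = Z.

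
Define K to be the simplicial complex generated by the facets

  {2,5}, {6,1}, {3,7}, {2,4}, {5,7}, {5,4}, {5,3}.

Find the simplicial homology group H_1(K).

H_1 ≅ Z^2.

Take the total order 1 < 2 < 3 < 4 < 5 < 6 < 7 on the vertex set. Then K (dimension 1) consists of the simplices:

  0-simplices (7): [1], [2], [3], [4], [5], [6], [7]
  1-simplices (7): [1,6], [2,4], [2,5], [3,5], [3,7], [4,5], [5,7]

so the chain groups are C_0 ≅ Z^7, C_1 ≅ Z^7.

∂_1: C_1 → C_0 is given by ∂[p,q] = [q] − [p]. For instance
  ∂[2,5] = [5] − [2].
This gives a 7×7 integer matrix of rank 5; reducing to Smith normal form yields diagonal entries (1,1,1,1,1).

From H_k ≅ ker(∂_k) / im(∂_{k+1}) we obtain:

  H_1: rank ker ∂_1 − rank ∂_2 = (7 − 5) − 0 = 2, and there is no ∂_2, so H_1 ≅ Z^2.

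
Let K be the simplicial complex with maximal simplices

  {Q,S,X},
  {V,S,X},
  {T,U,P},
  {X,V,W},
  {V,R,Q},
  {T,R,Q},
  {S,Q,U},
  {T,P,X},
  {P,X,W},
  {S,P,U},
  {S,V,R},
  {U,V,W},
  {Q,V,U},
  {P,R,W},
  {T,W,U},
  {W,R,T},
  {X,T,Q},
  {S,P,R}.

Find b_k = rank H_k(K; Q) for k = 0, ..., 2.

Order the vertices as P < Q < R < S < T < U < V < W < X. Listing each simplex with vertices in this order, K has dimension 2 with simplices:

  0-simplices (9): P, Q, R, S, T, U, V, W, X
  1-simplices (27): PR, PS, PT, PU, PW, PX, QR, QS, QT, QU, QV, QX, RS, RT, RV, RW, SU, SV, SX, TU, TW, TX, UV, UW, VW, VX, WX
  2-simplices (18): PRS, PRW, PSU, PTU, PTX, PWX, QRT, QRV, QSU, QSX, QTX, QUV, RSV, RTW, SVX, TUW, UVW, VWX

so the chain groups are C_0 ≅ Z^9, C_1 ≅ Z^27, C_2 ≅ Z^18.

The boundary map ∂_1: C_1 → C_0 sends each edge [p,q] (with p < q) to q − p. For instance
  ∂QT = T − Q.
The 9×27 boundary matrix has rank 8 and Smith normal form diag(1,1,1,1,1,1,1,1).

∂_2: C_2 → C_1 sends each 2-simplex [p,q,r] to [q,r] − [p,r] + [p,q]. For instance
  ∂SVX = VX − SX + SV,
  ∂QSX = SX − QX + QS.
As a 27×18 matrix over Z this has rank 18, with invariant factors (1,1,1,1,1,1,1,1,1,1,1,1,1,1,1,1,1,2).

Computing H_k = (kernel of ∂_k) / (image of ∂_{k+1}):

  H_0: rank C_0 − rank ∂_1 = 9 − 8 = 1, and the invariant factors of ∂_1 are all 1, so H_0 ≅ Z.
  H_1: rank ker ∂_1 − rank ∂_2 = (27 − 8) − 18 = 1, and ∂_2 has invariant factor 2 > 1, so H_1 ≅ Z × Z/2.
  H_2: rank ker ∂_2 − rank ∂_3 = (18 − 18) − 0 = 0, and there is no ∂_3, so H_2 ≅ 0.

As a check, the Euler characteristic is 9 − 27 + 18 = 0, which agrees with 1 − 1 + 0 = 0.

Hence the Betti numbers are b_0 = 1, b_1 = 1, b_2 = 0.

b_0 = 1, b_1 = 1, b_2 = 0.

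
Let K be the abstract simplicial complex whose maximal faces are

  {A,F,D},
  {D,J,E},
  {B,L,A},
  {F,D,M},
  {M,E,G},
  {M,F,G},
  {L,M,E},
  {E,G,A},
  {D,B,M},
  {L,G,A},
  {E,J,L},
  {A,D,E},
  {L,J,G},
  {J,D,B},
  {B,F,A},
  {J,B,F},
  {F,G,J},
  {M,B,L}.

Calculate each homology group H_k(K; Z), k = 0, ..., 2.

Take the total order A < B < D < E < F < G < J < L < M on the vertex set. Then K (dimension 2) consists of the simplices:

  0-simplices (9): A, B, D, E, F, G, J, L, M
  1-simplices (27): AB, AD, AE, AF, AG, AL, BD, BF, BJ, BL, BM, DE, DF, DJ, DM, EG, EJ, EL, EM, FG, FJ, FM, GJ, GL, GM, JL, LM
  2-simplices (18): ABF, ABL, ADE, ADF, AEG, AGL, BDJ, BDM, BFJ, BLM, DEJ, DFM, EGM, EJL, ELM, FGJ, FGM, GJL

so the chain groups are C_0 ≅ Z^9, C_1 ≅ Z^27, C_2 ≅ Z^18.

The boundary map ∂_1: C_1 → C_0 sends each edge [p,q] (with p < q) to q − p. For instance
  ∂LM = M − L.
As a 9×27 matrix over Z this has rank 8, with invariant factors (1,1,1,1,1,1,1,1).

The boundary map ∂_2: C_2 → C_1 acts by ∂[p,q,r] = [q,r] − [p,r] + [p,q]. For instance
  ∂FGJ = GJ − FJ + FG,
  ∂BLM = LM − BM + BL.
This gives a 27×18 integer matrix of rank 18; reducing to Smith normal form yields diagonal entries (1,1,1,1,1,1,1,1,1,1,1,1,1,1,1,1,1,2).

Now H_k = ker ∂_k / im ∂_{k+1}, so:

  H_0: rank C_0 − rank ∂_1 = 9 − 8 = 1, and the invariant factors of ∂_1 are all 1, so H_0 = Z.
  H_1: rank ker ∂_1 − rank ∂_2 = (27 − 8) − 18 = 1, and ∂_2 has invariant factor 2 > 1, so H_1 = Z ⊕ Z/2Z.
  H_2: rank ker ∂_2 − rank ∂_3 = (18 − 18) − 0 = 0, and there is no ∂_3, so H_2 = 0.

H_0 = Z,  H_1 = Z ⊕ Z/2Z,  H_2 = 0.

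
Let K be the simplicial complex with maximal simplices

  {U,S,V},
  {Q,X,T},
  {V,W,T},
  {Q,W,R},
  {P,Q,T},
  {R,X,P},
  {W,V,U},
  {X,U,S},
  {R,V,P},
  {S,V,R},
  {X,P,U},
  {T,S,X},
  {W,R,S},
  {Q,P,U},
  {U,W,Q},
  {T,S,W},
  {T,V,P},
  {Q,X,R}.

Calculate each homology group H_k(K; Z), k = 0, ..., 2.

H_0 = Z,  H_1 = Z ⊕ Z/2Z,  H_2 = 0.

We work with the vertex ordering P < Q < R < S < T < U < V < W < X. The simplices of K, each written with vertices in increasing order, are:

  0-simplices (9): P, Q, R, S, T, U, V, W, X
  1-simplices (27): PQ, PR, PT, PU, PV, PX, QR, QT, QU, QW, QX, RS, RV, RW, RX, ST, SU, SV, SW, SX, TV, TW, TX, UV, UW, UX, VW
  2-simplices (18): PQT, PQU, PRV, PRX, PTV, PUX, QRW, QRX, QTX, QUW, RSV, RSW, STW, STX, SUV, SUX, TVW, UVW

so the chain groups are C_0 ≅ Z^9, C_1 ≅ Z^27, C_2 ≅ Z^18.

The boundary map ∂_1: C_1 → C_0 sends each edge [p,q] (with p < q) to q − p.
As a 9×27 matrix over Z this has rank 8, with invariant factors (1,1,1,1,1,1,1,1).

The boundary map ∂_2: C_2 → C_1 sends each 2-simplex [p,q,r] to [q,r] − [p,r] + [p,q]. For instance
  ∂PUX = UX − PX + PU,
  ∂QRW = RW − QW + QR.
The resulting 27×18 matrix has rank 18, and its Smith normal form has invariant factors (1,1,1,1,1,1,1,1,1,1,1,1,1,1,1,1,1,2).

From H_k ≅ ker(∂_k) / im(∂_{k+1}) we obtain:

  H_0: rank C_0 − rank ∂_1 = 9 − 8 = 1, and the invariant factors of ∂_1 are all 1, so H_0 ≅ Z.
  H_1: rank ker ∂_1 − rank ∂_2 = (27 − 8) − 18 = 1, and ∂_2 has invariant factor 2 > 1, so H_1 ≅ Z ⊕ Z/2Z.
  H_2: rank ker ∂_2 − rank ∂_3 = (18 − 18) − 0 = 0, and there is no ∂_3, so H_2 ≅ 0.

As a check, the Euler characteristic is 9 − 27 + 18 = 0, which agrees with 1 − 1 + 0 = 0.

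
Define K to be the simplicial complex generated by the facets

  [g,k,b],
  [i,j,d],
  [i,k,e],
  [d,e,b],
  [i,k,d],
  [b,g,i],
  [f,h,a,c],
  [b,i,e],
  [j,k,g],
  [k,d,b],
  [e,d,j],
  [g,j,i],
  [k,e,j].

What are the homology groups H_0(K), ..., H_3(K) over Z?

Take the total order a < b < c < d < e < f < g < h < i < j < k on the vertex set. Then K (dimension 3) consists of the simplices:

  0-simplices (11): a, b, c, d, e, f, g, h, i, j, k
  1-simplices (24): ac, af, ah, bd, be, bg, bi, bk, cf, ch, de, di, dj, dk, ei, ej, ek, fh, gi, gj, gk, ij, ik, jk
  2-simplices (16): acf, ach, afh, bde, bdk, bei, bgi, bgk, cfh, dej, dij, dik, eik, ejk, gij, gjk
  3-simplices (1): acfh

giving chain groups C_0 ≅ Z^11, C_1 ≅ Z^24, C_2 ≅ Z^16, C_3 ≅ Z^1.

Boundary ∂_1: C_1 → C_0 is given by ∂[p,q] = [q] − [p]. For instance
  ∂jk = k − j.
This gives a 11×24 integer matrix of rank 9; reducing to Smith normal form yields diagonal entries (1,1,1,1,1,1,1,1,1).

Boundary ∂_2: C_2 → C_1 maps a triangle to the signed sum of its edges. For instance
  ∂acf = cf − af + ac,
  ∂bdk = dk − bk + bd.
This gives a 24×16 integer matrix of rank 15; reducing to Smith normal form yields diagonal entries (1,1,1,1,1,1,1,1,1,1,1,1,1,1,2).

Boundary ∂_3: C_3 → C_2 sends each 3-simplex σ to the alternating sum Σ_i (−1)^i (σ with its i-th vertex removed). For instance
  ∂acfh = cfh − afh + ach − acf.
This gives a 16×1 integer matrix of rank 1; reducing to Smith normal form yields diagonal entries (1).

Computing H_k = (kernel of ∂_k) / (image of ∂_{k+1}):

  H_0: rank C_0 − rank ∂_1 = 11 − 9 = 2, and the invariant factors of ∂_1 are all 1, so H_0 ≅ Z^2.
  H_1: rank ker ∂_1 − rank ∂_2 = (24 − 9) − 15 = 0, and ∂_2 has invariant factor 2 > 1, so H_1 ≅ Z_2.
  H_2: rank ker ∂_2 − rank ∂_3 = (16 − 15) − 1 = 0, and the invariant factors of ∂_3 are all 1, so H_2 ≅ 0.
  H_3: rank ker ∂_3 − rank ∂_4 = (1 − 1) − 0 = 0, and there is no ∂_4, so H_3 ≅ 0.

As a check, the Euler characteristic is 11 − 24 + 16 − 1 = 2, which agrees with 2 − 0 + 0 − 0 = 2.

H_0 = Z^2,  H_1 = Z_2,  H_2 = 0,  H_3 = 0.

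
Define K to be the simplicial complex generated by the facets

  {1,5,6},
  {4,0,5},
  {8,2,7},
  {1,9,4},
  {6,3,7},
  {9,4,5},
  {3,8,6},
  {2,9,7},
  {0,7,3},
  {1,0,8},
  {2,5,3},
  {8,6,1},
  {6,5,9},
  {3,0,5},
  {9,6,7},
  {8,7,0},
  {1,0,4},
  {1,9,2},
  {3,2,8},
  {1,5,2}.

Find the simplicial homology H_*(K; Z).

H_0 = Z,  H_1 = Z ⊕ Z_2,  H_2 = 0.

K has 10 vertices, 30 edges, 20 triangles.
rank ∂_0 = 0, rank ∂_1 = 9 ⇒ b_0 = 10 − 0 − 9 = 1; all invariant factors of ∂_1 are 1 so no torsion. So H_0 = Z.
rank ∂_1 = 9, rank ∂_2 = 20 ⇒ b_1 = 30 − 9 − 20 = 1; ∂_2 has invariant factor(s) [2] giving torsion. So H_1 = Z ⊕ Z_2.
rank ∂_2 = 20, rank ∂_3 = 0 ⇒ b_2 = 20 − 20 − 0 = 0. So H_2 = 0.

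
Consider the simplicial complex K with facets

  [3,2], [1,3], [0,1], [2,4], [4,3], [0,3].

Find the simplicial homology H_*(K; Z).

K has 5 vertices, 6 edges.
rank ∂_0 = 0, rank ∂_1 = 4 ⇒ b_0 = 5 − 0 − 4 = 1; all invariant factors of ∂_1 are 1 so no torsion. So H_0 ≅ Z.
rank ∂_1 = 4, rank ∂_2 = 0 ⇒ b_1 = 6 − 4 − 0 = 2. So H_1 ≅ Z^2.

H_0 = Z,  H_1 = Z^2.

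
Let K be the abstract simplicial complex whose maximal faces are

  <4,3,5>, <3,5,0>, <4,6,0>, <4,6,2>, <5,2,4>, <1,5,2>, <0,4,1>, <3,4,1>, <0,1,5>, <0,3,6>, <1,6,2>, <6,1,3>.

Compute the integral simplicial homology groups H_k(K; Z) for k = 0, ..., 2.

H_0 ≅ Z,  H_1 ≅ Z/2,  H_2 = 0.

Take the total order 0 < 1 < 2 < 3 < 4 < 5 < 6 on the vertex set. Then K (dimension 2) consists of the simplices:

  0-simplices (7): [0], [1], [2], [3], [4], [5], [6]
  1-simplices (18): [0,1], [0,3], [0,4], [0,5], [0,6], [1,2], [1,3], [1,4], [1,5], [1,6], [2,4], [2,5], [2,6], [3,4], [3,5], [3,6], [4,5], [4,6]
  2-simplices (12): [0,1,4], [0,1,5], [0,3,5], [0,3,6], [0,4,6], [1,2,5], [1,2,6], [1,3,4], [1,3,6], [2,4,5], [2,4,6], [3,4,5]

so the chain groups are C_0 ≅ Z^7, C_1 ≅ Z^18, C_2 ≅ Z^12.

The boundary map ∂_1: C_1 → C_0 is given by ∂[p,q] = [q] − [p].
The resulting 7×18 matrix has rank 6, and its Smith normal form has invariant factors (1,1,1,1,1,1).

The boundary map ∂_2: C_2 → C_1 sends each 2-simplex [p,q,r] to [q,r] − [p,r] + [p,q]. For instance
  ∂[0,3,6] = [3,6] − [0,6] + [0,3],
  ∂[3,4,5] = [4,5] − [3,5] + [3,4].
As a 18×12 matrix over Z this has rank 12, with invariant factors (1,1,1,1,1,1,1,1,1,1,1,2).

From H_k ≅ ker(∂_k) / im(∂_{k+1}) we obtain:

  H_0: rank C_0 − rank ∂_1 = 7 − 6 = 1, and the invariant factors of ∂_1 are all 1, so H_0 = Z.
  H_1: rank ker ∂_1 − rank ∂_2 = (18 − 6) − 12 = 0, and ∂_2 has invariant factor 2 > 1, so H_1 = Z/2.
  H_2: rank ker ∂_2 − rank ∂_3 = (12 − 12) − 0 = 0, and there is no ∂_3, so H_2 = 0.

As a check, the Euler characteristic is 7 − 18 + 12 = 1, which agrees with 1 − 0 + 0 = 1.
(K is a triangulation of the real projective plane RP^2.)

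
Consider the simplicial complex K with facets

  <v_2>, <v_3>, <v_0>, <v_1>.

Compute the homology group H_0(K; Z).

H_0 ≅ Z^4.

Take the total order v_0 < v_1 < v_2 < v_3 on the vertex set. Then K (dimension 0) consists of the simplices:

  0-simplices (4): [v_0], [v_1], [v_2], [v_3]

so the chain groups are C_0 ≅ Z^4.

From H_k ≅ ker(∂_k) / im(∂_{k+1}) we obtain:

  H_0: rank C_0 − rank ∂_1 = 4 − 0 = 4, and there is no ∂_1, so H_0 = Z^4.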